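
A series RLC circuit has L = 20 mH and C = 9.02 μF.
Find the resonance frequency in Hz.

Step 1 — Resonance condition Im(Z)=0 gives ω₀ = 1/√(LC).
Step 2 — ω₀ = 1/√(0.02·9.02e-06) = 2354 rad/s.
Step 3 — f₀ = ω₀/(2π) = 374.7 Hz.

f₀ = 374.7 Hz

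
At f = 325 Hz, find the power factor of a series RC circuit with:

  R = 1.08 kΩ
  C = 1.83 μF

Step 1 — Angular frequency: ω = 2π·f = 2π·325 = 2042 rad/s.
Step 2 — Component impedances:
  R: Z = R = 1080 Ω
  C: Z = 1/(jωC) = -j/(ω·C) = 0 - j267.6 Ω
Step 3 — Series combination: Z_total = R + C = 1080 - j267.6 Ω = 1113∠-13.9° Ω.
Step 4 — Power factor: PF = cos(φ) = Re(Z)/|Z| = 1080/1112.7 = 0.9706.
Step 5 — Type: Im(Z) = -267.6 ⇒ leading (phase φ = -13.9°).

PF = 0.9706 (leading, φ = -13.9°)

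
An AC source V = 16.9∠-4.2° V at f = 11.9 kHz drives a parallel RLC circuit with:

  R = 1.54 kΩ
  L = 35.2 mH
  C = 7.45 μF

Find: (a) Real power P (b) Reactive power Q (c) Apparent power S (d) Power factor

Step 1 — Angular frequency: ω = 2π·f = 2π·1.19e+04 = 7.477e+04 rad/s.
Step 2 — Component impedances:
  R: Z = R = 1540 Ω
  L: Z = jωL = j·7.477e+04·0.0352 = 0 + j2632 Ω
  C: Z = 1/(jωC) = -j/(ω·C) = 0 - j1.795 Ω
Step 3 — Parallel combination: 1/Z_total = 1/R + 1/L + 1/C; Z_total = 0.002096 - j1.796 Ω = 1.796∠-89.9° Ω.
Step 4 — Source phasor: V = 16.9∠-4.2° V = 16.85 - j1.238 V.
Step 5 — Current: I = V / Z = 0.6999 + j9.381 A = 9.407∠85.7° A.
Step 6 — Complex power: S = V·I* = 0.1855 - j159 VA.
Step 7 — Real power: P = Re(S) = 0.1855 W.
Step 8 — Reactive power: Q = Im(S) = -159 VAR.
Step 9 — Apparent power: |S| = 159 VA.
Step 10 — Power factor: PF = P/|S| = 0.001167 (leading).

(a) P = 0.1855 W  (b) Q = -159 VAR  (c) S = 159 VA  (d) PF = 0.001167 (leading)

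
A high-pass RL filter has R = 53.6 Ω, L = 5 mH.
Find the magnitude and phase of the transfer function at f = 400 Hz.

Step 1 — Angular frequency: ω = 2π·400 = 2513 rad/s.
Step 2 — Transfer function: H(jω) = jωL/(R + jωL).
Step 3 — Numerator jωL = j·12.57; denominator R + jωL = 53.6 + j12.57.
Step 4 — H = 0.0521 + j0.2222.
Step 5 — Magnitude: |H| = 0.2283 (-12.8 dB); phase: φ = 76.8°.

|H| = 0.2283 (-12.8 dB), φ = 76.8°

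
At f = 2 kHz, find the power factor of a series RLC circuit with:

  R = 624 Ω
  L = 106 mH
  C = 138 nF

Step 1 — Angular frequency: ω = 2π·f = 2π·2000 = 1.257e+04 rad/s.
Step 2 — Component impedances:
  R: Z = R = 624 Ω
  L: Z = jωL = j·1.257e+04·0.106 = 0 + j1332 Ω
  C: Z = 1/(jωC) = -j/(ω·C) = 0 - j576.6 Ω
Step 3 — Series combination: Z_total = R + L + C = 624 + j755.4 Ω = 979.8∠50.4° Ω.
Step 4 — Power factor: PF = cos(φ) = Re(Z)/|Z| = 624/979.8 = 0.6369.
Step 5 — Type: Im(Z) = 755.4 ⇒ lagging (phase φ = 50.4°).

PF = 0.6369 (lagging, φ = 50.4°)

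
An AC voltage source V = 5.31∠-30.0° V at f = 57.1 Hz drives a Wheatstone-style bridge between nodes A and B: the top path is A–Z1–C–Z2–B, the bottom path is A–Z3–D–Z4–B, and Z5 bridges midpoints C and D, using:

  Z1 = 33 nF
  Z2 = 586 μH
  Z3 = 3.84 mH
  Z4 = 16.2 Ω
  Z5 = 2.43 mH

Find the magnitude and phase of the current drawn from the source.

Step 1 — Angular frequency: ω = 2π·f = 2π·57.1 = 358.8 rad/s.
Step 2 — Component impedances:
  Z1: Z = 1/(jωC) = -j/(ω·C) = 0 - j8.446e+04 Ω
  Z2: Z = jωL = j·358.8·0.000586 = 0 + j0.2102 Ω
  Z3: Z = jωL = j·358.8·0.00384 = 0 + j1.378 Ω
  Z4: Z = R = 16.2 Ω
  Z5: Z = jωL = j·358.8·0.00243 = 0 + j0.8718 Ω
Step 3 — Bridge requires nodal analysis (the Z5 bridge couples midpoints C and D, so the two paths cannot be reduced to a simple series/parallel combination). Setting node B to ground and injecting 1 A at node A, the 3-node admittance system at A, C, D solves to V_A = Z_AB = 0.07196 + j2.455 Ω = 2.456∠88.3° Ω.
Step 4 — Source phasor: V = 5.31∠-30.0° V = 4.599 - j2.655 V.
Step 5 — Ohm's law: I = V / Z_total = (4.599 - j2.655) / (0.07196 + j2.455) = -1.026 - j1.903 A.
Step 6 — Convert to polar: |I| = 2.162 A, ∠I = -118.3°.

I = 2.162∠-118.3° A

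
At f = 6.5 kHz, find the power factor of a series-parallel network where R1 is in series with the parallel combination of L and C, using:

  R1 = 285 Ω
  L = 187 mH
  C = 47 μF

Step 1 — Angular frequency: ω = 2π·f = 2π·6500 = 4.084e+04 rad/s.
Step 2 — Component impedances:
  R1: Z = R = 285 Ω
  L: Z = jωL = j·4.084e+04·0.187 = 0 + j7637 Ω
  C: Z = 1/(jωC) = -j/(ω·C) = 0 - j0.521 Ω
Step 3 — Parallel branch: L || C = 1/(1/L + 1/C) = 0 - j0.521 Ω.
Step 4 — Series with R1: Z_total = R1 + (L || C) = 285 - j0.521 Ω = 285∠-0.1° Ω.
Step 5 — Power factor: PF = cos(φ) = Re(Z)/|Z| = 285/285 = 1.
Step 6 — Type: Im(Z) = -0.521 ⇒ leading (phase φ = -0.1°).

PF = 1 (leading, φ = -0.1°)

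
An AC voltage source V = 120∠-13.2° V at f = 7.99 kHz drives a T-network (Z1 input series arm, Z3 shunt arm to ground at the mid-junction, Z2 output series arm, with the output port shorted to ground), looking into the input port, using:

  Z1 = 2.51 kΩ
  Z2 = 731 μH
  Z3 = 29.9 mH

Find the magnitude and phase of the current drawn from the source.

Step 1 — Angular frequency: ω = 2π·f = 2π·7990 = 5.02e+04 rad/s.
Step 2 — Component impedances:
  Z1: Z = R = 2510 Ω
  Z2: Z = jωL = j·5.02e+04·0.000731 = 0 + j36.7 Ω
  Z3: Z = jωL = j·5.02e+04·0.0299 = 0 + j1501 Ω
Step 3 — With the output port shorted to ground, the output series arm Z2 runs from the junction to ground; the shunt arm Z3 also runs from the junction to ground. They appear in parallel: Z3 || Z2 = 0 + j35.82 Ω.
Step 4 — Series with input arm Z1: Z_in = Z1 + (Z3 || Z2) = 2510 + j35.82 Ω = 2510∠0.8° Ω.
Step 5 — Source phasor: V = 120∠-13.2° V = 116.8 - j27.4 V.
Step 6 — Ohm's law: I = V / Z_total = (116.8 - j27.4) / (2510 + j35.82) = 0.04638 - j0.01158 A.
Step 7 — Convert to polar: |I| = 0.0478 A, ∠I = -14.0°.

I = 0.0478∠-14.0° A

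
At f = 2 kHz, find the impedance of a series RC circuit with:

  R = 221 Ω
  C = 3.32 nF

Step 1 — Angular frequency: ω = 2π·f = 2π·2000 = 1.257e+04 rad/s.
Step 2 — Component impedances:
  R: Z = R = 221 Ω
  C: Z = 1/(jωC) = -j/(ω·C) = 0 - j2.397e+04 Ω
Step 3 — Series combination: Z_total = R + C = 221 - j2.397e+04 Ω = 2.397e+04∠-89.5° Ω.

Z = 221 - j2.397e+04 Ω = 2.397e+04∠-89.5° Ω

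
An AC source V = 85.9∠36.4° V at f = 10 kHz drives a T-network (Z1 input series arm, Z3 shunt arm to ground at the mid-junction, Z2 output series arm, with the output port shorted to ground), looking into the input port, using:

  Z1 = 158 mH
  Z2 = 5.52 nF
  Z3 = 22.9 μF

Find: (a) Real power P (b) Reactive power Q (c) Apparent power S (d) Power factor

Step 1 — Angular frequency: ω = 2π·f = 2π·1e+04 = 6.283e+04 rad/s.
Step 2 — Component impedances:
  Z1: Z = jωL = j·6.283e+04·0.158 = 0 + j9927 Ω
  Z2: Z = 1/(jωC) = -j/(ω·C) = 0 - j2883 Ω
  Z3: Z = 1/(jωC) = -j/(ω·C) = 0 - j0.695 Ω
Step 3 — With the output port shorted to ground, the output series arm Z2 runs from the junction to ground; the shunt arm Z3 also runs from the junction to ground. They appear in parallel: Z3 || Z2 = 0 - j0.6948 Ω.
Step 4 — Series with input arm Z1: Z_in = Z1 + (Z3 || Z2) = 0 + j9927 Ω = 9927∠90.0° Ω.
Step 5 — Source phasor: V = 85.9∠36.4° V = 69.14 + j50.97 V.
Step 6 — Current: I = V / Z = 0.005135 - j0.006965 A = 0.008653∠-53.6° A.
Step 7 — Complex power: S = V·I* = 0 + j0.7433 VA.
Step 8 — Real power: P = Re(S) = 0 W.
Step 9 — Reactive power: Q = Im(S) = 0.7433 VAR.
Step 10 — Apparent power: |S| = 0.7433 VA.
Step 11 — Power factor: PF = P/|S| = 0 (lagging).

(a) P = 0 W  (b) Q = 0.7433 VAR  (c) S = 0.7433 VA  (d) PF = 0 (lagging)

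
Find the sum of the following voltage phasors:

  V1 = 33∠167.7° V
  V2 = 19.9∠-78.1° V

Step 1 — Convert each phasor to rectangular form:
  V1 = 33·(cos(167.7°) + j·sin(167.7°)) = -32.24 + j7.03 V
  V2 = 19.9·(cos(-78.1°) + j·sin(-78.1°)) = 4.103 - j19.47 V
Step 2 — Sum components: V_total = -28.14 - j12.44 V.
Step 3 — Convert to polar: |V_total| = 30.77 V, ∠V_total = -156.1°.

V_total = 30.77∠-156.1° V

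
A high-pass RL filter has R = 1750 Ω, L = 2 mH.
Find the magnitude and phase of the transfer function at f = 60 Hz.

Step 1 — Angular frequency: ω = 2π·60 = 377 rad/s.
Step 2 — Transfer function: H(jω) = jωL/(R + jωL).
Step 3 — Numerator jωL = j·0.754; denominator R + jωL = 1750 + j0.754.
Step 4 — H = 1.856e-07 + j0.0004308.
Step 5 — Magnitude: |H| = 0.0004308 (-67.3 dB); phase: φ = 90.0°.

|H| = 0.0004308 (-67.3 dB), φ = 90.0°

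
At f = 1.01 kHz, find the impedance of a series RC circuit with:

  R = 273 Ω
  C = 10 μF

Step 1 — Angular frequency: ω = 2π·f = 2π·1010 = 6346 rad/s.
Step 2 — Component impedances:
  R: Z = R = 273 Ω
  C: Z = 1/(jωC) = -j/(ω·C) = 0 - j15.76 Ω
Step 3 — Series combination: Z_total = R + C = 273 - j15.76 Ω = 273.5∠-3.3° Ω.

Z = 273 - j15.76 Ω = 273.5∠-3.3° Ω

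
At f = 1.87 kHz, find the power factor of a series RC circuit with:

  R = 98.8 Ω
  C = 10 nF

Step 1 — Angular frequency: ω = 2π·f = 2π·1870 = 1.175e+04 rad/s.
Step 2 — Component impedances:
  R: Z = R = 98.8 Ω
  C: Z = 1/(jωC) = -j/(ω·C) = 0 - j8511 Ω
Step 3 — Series combination: Z_total = R + C = 98.8 - j8511 Ω = 8512∠-89.3° Ω.
Step 4 — Power factor: PF = cos(φ) = Re(Z)/|Z| = 98.8/8512 = 0.01161.
Step 5 — Type: Im(Z) = -8511 ⇒ leading (phase φ = -89.3°).

PF = 0.01161 (leading, φ = -89.3°)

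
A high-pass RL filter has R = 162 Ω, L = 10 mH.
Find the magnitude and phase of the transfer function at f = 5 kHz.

Step 1 — Angular frequency: ω = 2π·5000 = 3.142e+04 rad/s.
Step 2 — Transfer function: H(jω) = jωL/(R + jωL).
Step 3 — Numerator jωL = j·314.2; denominator R + jωL = 162 + j314.2.
Step 4 — H = 0.7899 + j0.4073.
Step 5 — Magnitude: |H| = 0.8888 (-1.0 dB); phase: φ = 27.3°.

|H| = 0.8888 (-1.0 dB), φ = 27.3°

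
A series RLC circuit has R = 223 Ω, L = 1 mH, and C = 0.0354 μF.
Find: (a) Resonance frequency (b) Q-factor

Step 1 — Resonance condition Im(Z)=0 gives ω₀ = 1/√(LC).
Step 2 — ω₀ = 1/√(0.001·3.54e-08) = 1.681e+05 rad/s.
Step 3 — f₀ = ω₀/(2π) = 2.675e+04 Hz.
Step 4 — Series Q: Q = ω₀L/R = 1.681e+05·0.001/223 = 0.7537.

(a) f₀ = 2.675e+04 Hz  (b) Q = 0.7537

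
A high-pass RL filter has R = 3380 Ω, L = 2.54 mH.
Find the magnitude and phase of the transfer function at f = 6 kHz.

Step 1 — Angular frequency: ω = 2π·6000 = 3.77e+04 rad/s.
Step 2 — Transfer function: H(jω) = jωL/(R + jωL).
Step 3 — Numerator jωL = j·95.76; denominator R + jωL = 3380 + j95.76.
Step 4 — H = 0.000802 + j0.02831.
Step 5 — Magnitude: |H| = 0.02832 (-31.0 dB); phase: φ = 88.4°.

|H| = 0.02832 (-31.0 dB), φ = 88.4°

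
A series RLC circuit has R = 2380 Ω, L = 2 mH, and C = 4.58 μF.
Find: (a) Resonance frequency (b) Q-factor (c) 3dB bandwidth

Step 1 — Resonance condition Im(Z)=0 gives ω₀ = 1/√(LC).
Step 2 — ω₀ = 1/√(0.002·4.58e-06) = 1.045e+04 rad/s.
Step 3 — f₀ = ω₀/(2π) = 1663 Hz.
Step 4 — Series Q: Q = ω₀L/R = 1.045e+04·0.002/2380 = 0.00878.
Step 5 — 3dB bandwidth: Δω = ω₀/Q = 1.19e+06 rad/s; BW = Δω/(2π) = 1.894e+05 Hz.

(a) f₀ = 1663 Hz  (b) Q = 0.00878  (c) BW = 1.894e+05 Hz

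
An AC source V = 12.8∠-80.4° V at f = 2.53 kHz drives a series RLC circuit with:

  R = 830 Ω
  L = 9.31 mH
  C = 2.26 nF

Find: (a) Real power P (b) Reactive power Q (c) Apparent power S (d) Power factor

Step 1 — Angular frequency: ω = 2π·f = 2π·2530 = 1.59e+04 rad/s.
Step 2 — Component impedances:
  R: Z = R = 830 Ω
  L: Z = jωL = j·1.59e+04·0.00931 = 0 + j148 Ω
  C: Z = 1/(jωC) = -j/(ω·C) = 0 - j2.783e+04 Ω
Step 3 — Series combination: Z_total = R + L + C = 830 - j2.769e+04 Ω = 2.77e+04∠-88.3° Ω.
Step 4 — Source phasor: V = 12.8∠-80.4° V = 2.135 - j12.62 V.
Step 5 — Current: I = V / Z = 0.0004577 + j6.338e-05 A = 0.0004621∠7.9° A.
Step 6 — Complex power: S = V·I* = 0.0001772 - j0.005912 VA.
Step 7 — Real power: P = Re(S) = 0.0001772 W.
Step 8 — Reactive power: Q = Im(S) = -0.005912 VAR.
Step 9 — Apparent power: |S| = 0.005915 VA.
Step 10 — Power factor: PF = P/|S| = 0.02996 (leading).

(a) P = 0.0001772 W  (b) Q = -0.005912 VAR  (c) S = 0.005915 VA  (d) PF = 0.02996 (leading)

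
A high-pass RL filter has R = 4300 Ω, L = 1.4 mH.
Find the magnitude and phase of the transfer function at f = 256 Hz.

Step 1 — Angular frequency: ω = 2π·256 = 1608 rad/s.
Step 2 — Transfer function: H(jω) = jωL/(R + jωL).
Step 3 — Numerator jωL = j·2.252; denominator R + jωL = 4300 + j2.252.
Step 4 — H = 2.743e-07 + j0.0005237.
Step 5 — Magnitude: |H| = 0.0005237 (-65.6 dB); phase: φ = 90.0°.

|H| = 0.0005237 (-65.6 dB), φ = 90.0°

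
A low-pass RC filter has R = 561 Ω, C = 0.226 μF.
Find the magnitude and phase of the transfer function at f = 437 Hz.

Step 1 — Angular frequency: ω = 2π·437 = 2746 rad/s.
Step 2 — Transfer function: H(jω) = 1/(1 + jωRC).
Step 3 — Denominator: 1 + jωRC = 1 + j·2746·561·2.26e-07 = 1 + j0.3481.
Step 4 — H = 0.8919 - j0.3105.
Step 5 — Magnitude: |H| = 0.9444 (-0.5 dB); phase: φ = -19.2°.

|H| = 0.9444 (-0.5 dB), φ = -19.2°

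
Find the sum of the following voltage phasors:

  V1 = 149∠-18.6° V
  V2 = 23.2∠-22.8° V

Step 1 — Convert each phasor to rectangular form:
  V1 = 149·(cos(-18.6°) + j·sin(-18.6°)) = 141.2 - j47.52 V
  V2 = 23.2·(cos(-22.8°) + j·sin(-22.8°)) = 21.39 - j8.99 V
Step 2 — Sum components: V_total = 162.6 - j56.52 V.
Step 3 — Convert to polar: |V_total| = 172.1 V, ∠V_total = -19.2°.

V_total = 172.1∠-19.2° V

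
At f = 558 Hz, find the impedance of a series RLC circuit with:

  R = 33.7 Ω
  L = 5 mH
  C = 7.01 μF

Step 1 — Angular frequency: ω = 2π·f = 2π·558 = 3506 rad/s.
Step 2 — Component impedances:
  R: Z = R = 33.7 Ω
  L: Z = jωL = j·3506·0.005 = 0 + j17.53 Ω
  C: Z = 1/(jωC) = -j/(ω·C) = 0 - j40.69 Ω
Step 3 — Series combination: Z_total = R + L + C = 33.7 - j23.16 Ω = 40.89∠-34.5° Ω.

Z = 33.7 - j23.16 Ω = 40.89∠-34.5° Ω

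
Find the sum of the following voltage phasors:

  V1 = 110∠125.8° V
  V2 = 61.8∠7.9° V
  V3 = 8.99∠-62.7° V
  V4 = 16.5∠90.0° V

Step 1 — Convert each phasor to rectangular form:
  V1 = 110·(cos(125.8°) + j·sin(125.8°)) = -64.35 + j89.22 V
  V2 = 61.8·(cos(7.9°) + j·sin(7.9°)) = 61.21 + j8.494 V
  V3 = 8.99·(cos(-62.7°) + j·sin(-62.7°)) = 4.123 - j7.989 V
  V4 = 16.5·(cos(90.0°) + j·sin(90.0°)) = 0 + j16.5 V
Step 2 — Sum components: V_total = 0.9914 + j106.2 V.
Step 3 — Convert to polar: |V_total| = 106.2 V, ∠V_total = 89.5°.

V_total = 106.2∠89.5° V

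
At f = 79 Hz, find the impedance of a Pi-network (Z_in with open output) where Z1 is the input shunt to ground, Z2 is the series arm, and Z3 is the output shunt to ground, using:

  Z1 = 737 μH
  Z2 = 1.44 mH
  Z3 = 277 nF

Step 1 — Angular frequency: ω = 2π·f = 2π·79 = 496.4 rad/s.
Step 2 — Component impedances:
  Z1: Z = jωL = j·496.4·0.000737 = 0 + j0.3658 Ω
  Z2: Z = jωL = j·496.4·0.00144 = 0 + j0.7148 Ω
  Z3: Z = 1/(jωC) = -j/(ω·C) = 0 - j7273 Ω
Step 3 — With open output, the series arm Z2 and the output shunt Z3 appear in series to ground: Z2 + Z3 = 0 - j7272 Ω.
Step 4 — Parallel with input shunt Z1: Z_in = Z1 || (Z2 + Z3) = 0 + j0.3658 Ω = 0.3658∠90.0° Ω.

Z = 0 + j0.3658 Ω = 0.3658∠90.0° Ω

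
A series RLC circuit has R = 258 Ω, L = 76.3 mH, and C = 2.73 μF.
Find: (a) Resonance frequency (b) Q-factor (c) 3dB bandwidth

Step 1 — Resonance condition Im(Z)=0 gives ω₀ = 1/√(LC).
Step 2 — ω₀ = 1/√(0.0763·2.73e-06) = 2191 rad/s.
Step 3 — f₀ = ω₀/(2π) = 348.7 Hz.
Step 4 — Series Q: Q = ω₀L/R = 2191·0.0763/258 = 0.648.
Step 5 — 3dB bandwidth: Δω = ω₀/Q = 3381 rad/s; BW = Δω/(2π) = 538.2 Hz.

(a) f₀ = 348.7 Hz  (b) Q = 0.648  (c) BW = 538.2 Hz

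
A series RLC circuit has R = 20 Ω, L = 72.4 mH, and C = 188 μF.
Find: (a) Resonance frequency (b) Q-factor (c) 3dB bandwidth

Step 1 — Resonance condition Im(Z)=0 gives ω₀ = 1/√(LC).
Step 2 — ω₀ = 1/√(0.0724·0.000188) = 271.1 rad/s.
Step 3 — f₀ = ω₀/(2π) = 43.14 Hz.
Step 4 — Series Q: Q = ω₀L/R = 271.1·0.0724/20 = 0.9812.
Step 5 — 3dB bandwidth: Δω = ω₀/Q = 276.2 rad/s; BW = Δω/(2π) = 43.97 Hz.

(a) f₀ = 43.14 Hz  (b) Q = 0.9812  (c) BW = 43.97 Hz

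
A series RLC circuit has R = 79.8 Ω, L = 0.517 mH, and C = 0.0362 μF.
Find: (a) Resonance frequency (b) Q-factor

Step 1 — Resonance condition Im(Z)=0 gives ω₀ = 1/√(LC).
Step 2 — ω₀ = 1/√(0.000517·3.62e-08) = 2.312e+05 rad/s.
Step 3 — f₀ = ω₀/(2π) = 3.679e+04 Hz.
Step 4 — Series Q: Q = ω₀L/R = 2.312e+05·0.000517/79.8 = 1.498.

(a) f₀ = 3.679e+04 Hz  (b) Q = 1.498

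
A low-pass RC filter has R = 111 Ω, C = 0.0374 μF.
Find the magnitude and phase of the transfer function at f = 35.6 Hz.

Step 1 — Angular frequency: ω = 2π·35.6 = 223.7 rad/s.
Step 2 — Transfer function: H(jω) = 1/(1 + jωRC).
Step 3 — Denominator: 1 + jωRC = 1 + j·223.7·111·3.74e-08 = 1 + j0.0009286.
Step 4 — H = 1 - j0.0009286.
Step 5 — Magnitude: |H| = 1 (-0.0 dB); phase: φ = -0.1°.

|H| = 1 (-0.0 dB), φ = -0.1°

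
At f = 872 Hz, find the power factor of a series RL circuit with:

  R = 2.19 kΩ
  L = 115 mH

Step 1 — Angular frequency: ω = 2π·f = 2π·872 = 5479 rad/s.
Step 2 — Component impedances:
  R: Z = R = 2190 Ω
  L: Z = jωL = j·5479·0.115 = 0 + j630.1 Ω
Step 3 — Series combination: Z_total = R + L = 2190 + j630.1 Ω = 2279∠16.1° Ω.
Step 4 — Power factor: PF = cos(φ) = Re(Z)/|Z| = 2190/2278.8 = 0.961.
Step 5 — Type: Im(Z) = 630.1 ⇒ lagging (phase φ = 16.1°).

PF = 0.961 (lagging, φ = 16.1°)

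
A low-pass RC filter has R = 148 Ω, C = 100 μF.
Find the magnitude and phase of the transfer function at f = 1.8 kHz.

Step 1 — Angular frequency: ω = 2π·1800 = 1.131e+04 rad/s.
Step 2 — Transfer function: H(jω) = 1/(1 + jωRC).
Step 3 — Denominator: 1 + jωRC = 1 + j·1.131e+04·148·0.0001 = 1 + j167.4.
Step 4 — H = 3.569e-05 - j0.005974.
Step 5 — Magnitude: |H| = 0.005974 (-44.5 dB); phase: φ = -89.7°.

|H| = 0.005974 (-44.5 dB), φ = -89.7°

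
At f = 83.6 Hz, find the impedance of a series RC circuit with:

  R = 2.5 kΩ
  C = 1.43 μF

Step 1 — Angular frequency: ω = 2π·f = 2π·83.6 = 525.3 rad/s.
Step 2 — Component impedances:
  R: Z = R = 2500 Ω
  C: Z = 1/(jωC) = -j/(ω·C) = 0 - j1331 Ω
Step 3 — Series combination: Z_total = R + C = 2500 - j1331 Ω = 2832∠-28.0° Ω.

Z = 2500 - j1331 Ω = 2832∠-28.0° Ω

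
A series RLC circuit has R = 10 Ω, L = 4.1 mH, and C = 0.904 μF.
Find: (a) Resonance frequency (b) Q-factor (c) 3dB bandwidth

Step 1 — Resonance: ω₀ = 1/√(LC) = 1/√(0.0041·9.04e-07) = 1.643e+04 rad/s.
Step 2 — f₀ = ω₀/(2π) = 2614 Hz.
Step 3 — Series Q: Q = ω₀L/R = 1.643e+04·0.0041/10 = 6.735.
Step 4 — Bandwidth: Δω = ω₀/Q = 2439 rad/s; BW = Δω/(2π) = 388.2 Hz.

(a) f₀ = 2614 Hz  (b) Q = 6.735  (c) BW = 388.2 Hz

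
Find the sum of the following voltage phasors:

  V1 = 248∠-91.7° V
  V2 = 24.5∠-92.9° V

Step 1 — Convert each phasor to rectangular form:
  V1 = 248·(cos(-91.7°) + j·sin(-91.7°)) = -7.357 - j247.9 V
  V2 = 24.5·(cos(-92.9°) + j·sin(-92.9°)) = -1.24 - j24.47 V
Step 2 — Sum components: V_total = -8.597 - j272.4 V.
Step 3 — Convert to polar: |V_total| = 272.5 V, ∠V_total = -91.8°.

V_total = 272.5∠-91.8° V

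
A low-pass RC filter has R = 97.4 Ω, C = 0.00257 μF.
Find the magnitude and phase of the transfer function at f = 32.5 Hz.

Step 1 — Angular frequency: ω = 2π·32.5 = 204.2 rad/s.
Step 2 — Transfer function: H(jω) = 1/(1 + jωRC).
Step 3 — Denominator: 1 + jωRC = 1 + j·204.2·97.4·2.57e-09 = 1 + j5.112e-05.
Step 4 — H = 1 - j5.112e-05.
Step 5 — Magnitude: |H| = 1 (-0.0 dB); phase: φ = -0.0°.

|H| = 1 (-0.0 dB), φ = -0.0°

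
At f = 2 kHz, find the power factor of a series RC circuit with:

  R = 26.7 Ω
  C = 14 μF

Step 1 — Angular frequency: ω = 2π·f = 2π·2000 = 1.257e+04 rad/s.
Step 2 — Component impedances:
  R: Z = R = 26.7 Ω
  C: Z = 1/(jωC) = -j/(ω·C) = 0 - j5.684 Ω
Step 3 — Series combination: Z_total = R + C = 26.7 - j5.684 Ω = 27.3∠-12.0° Ω.
Step 4 — Power factor: PF = cos(φ) = Re(Z)/|Z| = 26.7/27.298 = 0.9781.
Step 5 — Type: Im(Z) = -5.684 ⇒ leading (phase φ = -12.0°).

PF = 0.9781 (leading, φ = -12.0°)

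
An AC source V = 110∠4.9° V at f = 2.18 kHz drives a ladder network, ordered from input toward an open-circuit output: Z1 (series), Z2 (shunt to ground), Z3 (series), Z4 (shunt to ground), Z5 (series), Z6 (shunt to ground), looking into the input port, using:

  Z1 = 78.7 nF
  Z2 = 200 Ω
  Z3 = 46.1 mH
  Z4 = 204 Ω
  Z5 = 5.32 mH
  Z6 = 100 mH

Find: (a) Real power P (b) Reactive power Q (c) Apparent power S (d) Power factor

Step 1 — Angular frequency: ω = 2π·f = 2π·2180 = 1.37e+04 rad/s.
Step 2 — Component impedances:
  Z1: Z = 1/(jωC) = -j/(ω·C) = 0 - j927.7 Ω
  Z2: Z = R = 200 Ω
  Z3: Z = jωL = j·1.37e+04·0.0461 = 0 + j631.4 Ω
  Z4: Z = R = 204 Ω
  Z5: Z = jωL = j·1.37e+04·0.00532 = 0 + j72.87 Ω
  Z6: Z = jωL = j·1.37e+04·0.1 = 0 + j1370 Ω
Step 3 — Ladder network (open output): work backward from the far end, alternating series and parallel combinations. Z_in = 173.1 - j883.3 Ω = 900.1∠-78.9° Ω.
Step 4 — Source phasor: V = 110∠4.9° V = 109.6 + j9.396 V.
Step 5 — Current: I = V / Z = 0.01317 + j0.1215 A = 0.1222∠83.8° A.
Step 6 — Complex power: S = V·I* = 2.585 - j13.19 VA.
Step 7 — Real power: P = Re(S) = 2.585 W.
Step 8 — Reactive power: Q = Im(S) = -13.19 VAR.
Step 9 — Apparent power: |S| = 13.44 VA.
Step 10 — Power factor: PF = P/|S| = 0.1923 (leading).

(a) P = 2.585 W  (b) Q = -13.19 VAR  (c) S = 13.44 VA  (d) PF = 0.1923 (leading)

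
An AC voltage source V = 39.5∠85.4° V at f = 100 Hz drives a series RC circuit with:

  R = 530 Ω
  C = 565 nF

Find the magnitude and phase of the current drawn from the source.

Step 1 — Angular frequency: ω = 2π·f = 2π·100 = 628.3 rad/s.
Step 2 — Component impedances:
  R: Z = R = 530 Ω
  C: Z = 1/(jωC) = -j/(ω·C) = 0 - j2817 Ω
Step 3 — Series combination: Z_total = R + C = 530 - j2817 Ω = 2866∠-79.3° Ω.
Step 4 — Source phasor: V = 39.5∠85.4° V = 3.168 + j39.37 V.
Step 5 — Ohm's law: I = V / Z_total = (3.168 + j39.37) / (530 - j2817) = -0.0133 + j0.003626 A.
Step 6 — Convert to polar: |I| = 0.01378 A, ∠I = 164.7°.

I = 0.01378∠164.7° A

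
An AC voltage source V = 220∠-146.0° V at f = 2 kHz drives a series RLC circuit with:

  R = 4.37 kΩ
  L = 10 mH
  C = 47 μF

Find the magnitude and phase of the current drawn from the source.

Step 1 — Angular frequency: ω = 2π·f = 2π·2000 = 1.257e+04 rad/s.
Step 2 — Component impedances:
  R: Z = R = 4370 Ω
  L: Z = jωL = j·1.257e+04·0.01 = 0 + j125.7 Ω
  C: Z = 1/(jωC) = -j/(ω·C) = 0 - j1.693 Ω
Step 3 — Series combination: Z_total = R + L + C = 4370 + j124 Ω = 4372∠1.6° Ω.
Step 4 — Source phasor: V = 220∠-146.0° V = -182.4 - j123 V.
Step 5 — Ohm's law: I = V / Z_total = (-182.4 - j123) / (4370 + j124) = -0.0425 - j0.02695 A.
Step 6 — Convert to polar: |I| = 0.05032 A, ∠I = -147.6°.

I = 0.05032∠-147.6° A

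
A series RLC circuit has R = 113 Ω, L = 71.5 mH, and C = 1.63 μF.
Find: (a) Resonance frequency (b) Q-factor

Step 1 — Resonance condition Im(Z)=0 gives ω₀ = 1/√(LC).
Step 2 — ω₀ = 1/√(0.0715·1.63e-06) = 2929 rad/s.
Step 3 — f₀ = ω₀/(2π) = 466.2 Hz.
Step 4 — Series Q: Q = ω₀L/R = 2929·0.0715/113 = 1.853.

(a) f₀ = 466.2 Hz  (b) Q = 1.853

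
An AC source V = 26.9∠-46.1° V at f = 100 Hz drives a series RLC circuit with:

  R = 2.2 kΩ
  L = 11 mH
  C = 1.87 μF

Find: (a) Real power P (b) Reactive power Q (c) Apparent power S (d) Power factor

Step 1 — Angular frequency: ω = 2π·f = 2π·100 = 628.3 rad/s.
Step 2 — Component impedances:
  R: Z = R = 2200 Ω
  L: Z = jωL = j·628.3·0.011 = 0 + j6.912 Ω
  C: Z = 1/(jωC) = -j/(ω·C) = 0 - j851.1 Ω
Step 3 — Series combination: Z_total = R + L + C = 2200 - j844.2 Ω = 2356∠-21.0° Ω.
Step 4 — Source phasor: V = 26.9∠-46.1° V = 18.65 - j19.38 V.
Step 5 — Current: I = V / Z = 0.01034 - j0.004844 A = 0.01142∠-25.1° A.
Step 6 — Complex power: S = V·I* = 0.2867 - j0.11 VA.
Step 7 — Real power: P = Re(S) = 0.2867 W.
Step 8 — Reactive power: Q = Im(S) = -0.11 VAR.
Step 9 — Apparent power: |S| = 0.3071 VA.
Step 10 — Power factor: PF = P/|S| = 0.9336 (leading).

(a) P = 0.2867 W  (b) Q = -0.11 VAR  (c) S = 0.3071 VA  (d) PF = 0.9336 (leading)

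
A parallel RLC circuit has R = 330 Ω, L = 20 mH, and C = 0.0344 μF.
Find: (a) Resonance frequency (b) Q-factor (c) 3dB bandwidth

Step 1 — Resonance: ω₀ = 1/√(LC) = 1/√(0.02·3.44e-08) = 3.812e+04 rad/s.
Step 2 — f₀ = ω₀/(2π) = 6068 Hz.
Step 3 — Parallel Q: Q = R/(ω₀L) = 330/(3.812e+04·0.02) = 0.4328.
Step 4 — Bandwidth: Δω = ω₀/Q = 8.809e+04 rad/s; BW = Δω/(2π) = 1.402e+04 Hz.

(a) f₀ = 6068 Hz  (b) Q = 0.4328  (c) BW = 1.402e+04 Hz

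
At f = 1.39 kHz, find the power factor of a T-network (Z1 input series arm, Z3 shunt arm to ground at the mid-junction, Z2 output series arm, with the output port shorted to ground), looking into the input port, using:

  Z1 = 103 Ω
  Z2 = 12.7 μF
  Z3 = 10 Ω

Step 1 — Angular frequency: ω = 2π·f = 2π·1390 = 8734 rad/s.
Step 2 — Component impedances:
  Z1: Z = R = 103 Ω
  Z2: Z = 1/(jωC) = -j/(ω·C) = 0 - j9.016 Ω
  Z3: Z = R = 10 Ω
Step 3 — With the output port shorted to ground, the output series arm Z2 runs from the junction to ground; the shunt arm Z3 also runs from the junction to ground. They appear in parallel: Z3 || Z2 = 4.484 - j4.973 Ω.
Step 4 — Series with input arm Z1: Z_in = Z1 + (Z3 || Z2) = 107.5 - j4.973 Ω = 107.6∠-2.6° Ω.
Step 5 — Power factor: PF = cos(φ) = Re(Z)/|Z| = 107.48/107.6 = 0.9989.
Step 6 — Type: Im(Z) = -4.973 ⇒ leading (phase φ = -2.6°).

PF = 0.9989 (leading, φ = -2.6°)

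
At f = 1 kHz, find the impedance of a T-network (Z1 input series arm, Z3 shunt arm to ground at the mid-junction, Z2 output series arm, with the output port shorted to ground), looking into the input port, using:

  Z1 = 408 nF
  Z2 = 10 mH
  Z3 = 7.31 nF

Step 1 — Angular frequency: ω = 2π·f = 2π·1000 = 6283 rad/s.
Step 2 — Component impedances:
  Z1: Z = 1/(jωC) = -j/(ω·C) = 0 - j390.1 Ω
  Z2: Z = jωL = j·6283·0.01 = 0 + j62.83 Ω
  Z3: Z = 1/(jωC) = -j/(ω·C) = 0 - j2.177e+04 Ω
Step 3 — With the output port shorted to ground, the output series arm Z2 runs from the junction to ground; the shunt arm Z3 also runs from the junction to ground. They appear in parallel: Z3 || Z2 = 0 + j63.01 Ω.
Step 4 — Series with input arm Z1: Z_in = Z1 + (Z3 || Z2) = 0 - j327.1 Ω = 327.1∠-90.0° Ω.

Z = 0 - j327.1 Ω = 327.1∠-90.0° Ω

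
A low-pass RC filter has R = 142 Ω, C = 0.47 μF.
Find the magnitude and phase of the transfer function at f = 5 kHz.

Step 1 — Angular frequency: ω = 2π·5000 = 3.142e+04 rad/s.
Step 2 — Transfer function: H(jω) = 1/(1 + jωRC).
Step 3 — Denominator: 1 + jωRC = 1 + j·3.142e+04·142·4.7e-07 = 1 + j2.097.
Step 4 — H = 0.1853 - j0.3886.
Step 5 — Magnitude: |H| = 0.4305 (-7.3 dB); phase: φ = -64.5°.

|H| = 0.4305 (-7.3 dB), φ = -64.5°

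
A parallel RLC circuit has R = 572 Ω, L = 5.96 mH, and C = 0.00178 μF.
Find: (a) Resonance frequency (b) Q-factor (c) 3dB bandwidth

Step 1 — Resonance: ω₀ = 1/√(LC) = 1/√(0.00596·1.78e-09) = 3.07e+05 rad/s.
Step 2 — f₀ = ω₀/(2π) = 4.886e+04 Hz.
Step 3 — Parallel Q: Q = R/(ω₀L) = 572/(3.07e+05·0.00596) = 0.3126.
Step 4 — Bandwidth: Δω = ω₀/Q = 9.822e+05 rad/s; BW = Δω/(2π) = 1.563e+05 Hz.

(a) f₀ = 4.886e+04 Hz  (b) Q = 0.3126  (c) BW = 1.563e+05 Hz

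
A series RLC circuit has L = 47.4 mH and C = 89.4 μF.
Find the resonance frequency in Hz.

Step 1 — Resonance condition Im(Z)=0 gives ω₀ = 1/√(LC).
Step 2 — ω₀ = 1/√(0.0474·8.94e-05) = 485.8 rad/s.
Step 3 — f₀ = ω₀/(2π) = 77.31 Hz.

f₀ = 77.31 Hz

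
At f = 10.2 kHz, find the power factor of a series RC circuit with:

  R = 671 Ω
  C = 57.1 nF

Step 1 — Angular frequency: ω = 2π·f = 2π·1.02e+04 = 6.409e+04 rad/s.
Step 2 — Component impedances:
  R: Z = R = 671 Ω
  C: Z = 1/(jωC) = -j/(ω·C) = 0 - j273.3 Ω
Step 3 — Series combination: Z_total = R + C = 671 - j273.3 Ω = 724.5∠-22.2° Ω.
Step 4 — Power factor: PF = cos(φ) = Re(Z)/|Z| = 671/724.51 = 0.9261.
Step 5 — Type: Im(Z) = -273.3 ⇒ leading (phase φ = -22.2°).

PF = 0.9261 (leading, φ = -22.2°)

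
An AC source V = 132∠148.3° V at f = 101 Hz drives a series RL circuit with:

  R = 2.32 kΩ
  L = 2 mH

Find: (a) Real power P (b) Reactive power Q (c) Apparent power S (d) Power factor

Step 1 — Angular frequency: ω = 2π·f = 2π·101 = 634.6 rad/s.
Step 2 — Component impedances:
  R: Z = R = 2320 Ω
  L: Z = jωL = j·634.6·0.002 = 0 + j1.269 Ω
Step 3 — Series combination: Z_total = R + L = 2320 + j1.269 Ω = 2320∠0.0° Ω.
Step 4 — Source phasor: V = 132∠148.3° V = -112.3 + j69.36 V.
Step 5 — Current: I = V / Z = -0.04839 + j0.02992 A = 0.0569∠148.3° A.
Step 6 — Complex power: S = V·I* = 7.51 + j0.004109 VA.
Step 7 — Real power: P = Re(S) = 7.51 W.
Step 8 — Reactive power: Q = Im(S) = 0.004109 VAR.
Step 9 — Apparent power: |S| = 7.51 VA.
Step 10 — Power factor: PF = P/|S| = 1 (lagging).

(a) P = 7.51 W  (b) Q = 0.004109 VAR  (c) S = 7.51 VA  (d) PF = 1 (lagging)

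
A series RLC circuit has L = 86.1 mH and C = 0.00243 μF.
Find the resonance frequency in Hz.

Step 1 — Resonance condition Im(Z)=0 gives ω₀ = 1/√(LC).
Step 2 — ω₀ = 1/√(0.0861·2.43e-09) = 6.913e+04 rad/s.
Step 3 — f₀ = ω₀/(2π) = 1.1e+04 Hz.

f₀ = 1.1e+04 Hz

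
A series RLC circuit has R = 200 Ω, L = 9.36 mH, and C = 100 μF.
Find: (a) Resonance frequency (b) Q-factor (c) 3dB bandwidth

Step 1 — Resonance: ω₀ = 1/√(LC) = 1/√(0.00936·0.0001) = 1034 rad/s.
Step 2 — f₀ = ω₀/(2π) = 164.5 Hz.
Step 3 — Series Q: Q = ω₀L/R = 1034·0.00936/200 = 0.04837.
Step 4 — Bandwidth: Δω = ω₀/Q = 2.137e+04 rad/s; BW = Δω/(2π) = 3401 Hz.

(a) f₀ = 164.5 Hz  (b) Q = 0.04837  (c) BW = 3401 Hz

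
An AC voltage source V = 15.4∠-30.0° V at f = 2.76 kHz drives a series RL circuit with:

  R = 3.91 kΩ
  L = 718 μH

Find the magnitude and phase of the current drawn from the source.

Step 1 — Angular frequency: ω = 2π·f = 2π·2760 = 1.734e+04 rad/s.
Step 2 — Component impedances:
  R: Z = R = 3910 Ω
  L: Z = jωL = j·1.734e+04·0.000718 = 0 + j12.45 Ω
Step 3 — Series combination: Z_total = R + L = 3910 + j12.45 Ω = 3910∠0.2° Ω.
Step 4 — Source phasor: V = 15.4∠-30.0° V = 13.34 - j7.7 V.
Step 5 — Ohm's law: I = V / Z_total = (13.34 - j7.7) / (3910 + j12.45) = 0.003405 - j0.00198 A.
Step 6 — Convert to polar: |I| = 0.003939 A, ∠I = -30.2°.

I = 0.003939∠-30.2° A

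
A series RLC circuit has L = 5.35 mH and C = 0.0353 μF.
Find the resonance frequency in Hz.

Step 1 — Resonance condition Im(Z)=0 gives ω₀ = 1/√(LC).
Step 2 — ω₀ = 1/√(0.00535·3.53e-08) = 7.277e+04 rad/s.
Step 3 — f₀ = ω₀/(2π) = 1.158e+04 Hz.

f₀ = 1.158e+04 Hz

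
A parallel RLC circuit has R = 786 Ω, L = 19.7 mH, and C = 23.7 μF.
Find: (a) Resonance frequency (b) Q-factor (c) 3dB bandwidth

Step 1 — Resonance: ω₀ = 1/√(LC) = 1/√(0.0197·2.37e-05) = 1463 rad/s.
Step 2 — f₀ = ω₀/(2π) = 232.9 Hz.
Step 3 — Parallel Q: Q = R/(ω₀L) = 786/(1463·0.0197) = 27.26.
Step 4 — Bandwidth: Δω = ω₀/Q = 53.68 rad/s; BW = Δω/(2π) = 8.544 Hz.

(a) f₀ = 232.9 Hz  (b) Q = 27.26  (c) BW = 8.544 Hz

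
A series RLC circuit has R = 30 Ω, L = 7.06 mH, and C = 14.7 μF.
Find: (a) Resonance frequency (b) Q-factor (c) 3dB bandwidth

Step 1 — Resonance condition Im(Z)=0 gives ω₀ = 1/√(LC).
Step 2 — ω₀ = 1/√(0.00706·1.47e-05) = 3104 rad/s.
Step 3 — f₀ = ω₀/(2π) = 494 Hz.
Step 4 — Series Q: Q = ω₀L/R = 3104·0.00706/30 = 0.7305.
Step 5 — 3dB bandwidth: Δω = ω₀/Q = 4249 rad/s; BW = Δω/(2π) = 676.3 Hz.

(a) f₀ = 494 Hz  (b) Q = 0.7305  (c) BW = 676.3 Hz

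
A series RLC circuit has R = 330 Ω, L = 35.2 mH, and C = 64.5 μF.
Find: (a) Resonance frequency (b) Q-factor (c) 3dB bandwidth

Step 1 — Resonance: ω₀ = 1/√(LC) = 1/√(0.0352·6.45e-05) = 663.7 rad/s.
Step 2 — f₀ = ω₀/(2π) = 105.6 Hz.
Step 3 — Series Q: Q = ω₀L/R = 663.7·0.0352/330 = 0.07079.
Step 4 — Bandwidth: Δω = ω₀/Q = 9375 rad/s; BW = Δω/(2π) = 1492 Hz.

(a) f₀ = 105.6 Hz  (b) Q = 0.07079  (c) BW = 1492 Hz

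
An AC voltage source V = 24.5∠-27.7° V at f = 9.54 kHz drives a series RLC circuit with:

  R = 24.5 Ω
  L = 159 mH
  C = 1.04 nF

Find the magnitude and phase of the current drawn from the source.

Step 1 — Angular frequency: ω = 2π·f = 2π·9540 = 5.994e+04 rad/s.
Step 2 — Component impedances:
  R: Z = R = 24.5 Ω
  L: Z = jωL = j·5.994e+04·0.159 = 0 + j9531 Ω
  C: Z = 1/(jωC) = -j/(ω·C) = 0 - j1.604e+04 Ω
Step 3 — Series combination: Z_total = R + L + C = 24.5 - j6511 Ω = 6511∠-89.8° Ω.
Step 4 — Source phasor: V = 24.5∠-27.7° V = 21.69 - j11.39 V.
Step 5 — Ohm's law: I = V / Z_total = (21.69 - j11.39) / (24.5 - j6511) = 0.001762 + j0.003325 A.
Step 6 — Convert to polar: |I| = 0.003763 A, ∠I = 62.1°.

I = 0.003763∠62.1° A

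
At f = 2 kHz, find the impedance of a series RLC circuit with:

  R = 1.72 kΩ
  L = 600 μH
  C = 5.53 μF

Step 1 — Angular frequency: ω = 2π·f = 2π·2000 = 1.257e+04 rad/s.
Step 2 — Component impedances:
  R: Z = R = 1720 Ω
  L: Z = jωL = j·1.257e+04·0.0006 = 0 + j7.54 Ω
  C: Z = 1/(jωC) = -j/(ω·C) = 0 - j14.39 Ω
Step 3 — Series combination: Z_total = R + L + C = 1720 - j6.85 Ω = 1720∠-0.2° Ω.

Z = 1720 - j6.85 Ω = 1720∠-0.2° Ω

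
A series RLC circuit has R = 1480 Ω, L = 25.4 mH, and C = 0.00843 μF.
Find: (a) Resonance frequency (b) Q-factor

Step 1 — Resonance condition Im(Z)=0 gives ω₀ = 1/√(LC).
Step 2 — ω₀ = 1/√(0.0254·8.43e-09) = 6.834e+04 rad/s.
Step 3 — f₀ = ω₀/(2π) = 1.088e+04 Hz.
Step 4 — Series Q: Q = ω₀L/R = 6.834e+04·0.0254/1480 = 1.173.

(a) f₀ = 1.088e+04 Hz  (b) Q = 1.173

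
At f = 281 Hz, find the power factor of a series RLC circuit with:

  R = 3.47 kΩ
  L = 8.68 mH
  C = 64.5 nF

Step 1 — Angular frequency: ω = 2π·f = 2π·281 = 1766 rad/s.
Step 2 — Component impedances:
  R: Z = R = 3470 Ω
  L: Z = jωL = j·1766·0.00868 = 0 + j15.33 Ω
  C: Z = 1/(jωC) = -j/(ω·C) = 0 - j8781 Ω
Step 3 — Series combination: Z_total = R + L + C = 3470 - j8766 Ω = 9428∠-68.4° Ω.
Step 4 — Power factor: PF = cos(φ) = Re(Z)/|Z| = 3470/9428 = 0.3681.
Step 5 — Type: Im(Z) = -8766 ⇒ leading (phase φ = -68.4°).

PF = 0.3681 (leading, φ = -68.4°)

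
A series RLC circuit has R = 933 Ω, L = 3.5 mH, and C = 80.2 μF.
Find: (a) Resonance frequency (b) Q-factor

Step 1 — Resonance condition Im(Z)=0 gives ω₀ = 1/√(LC).
Step 2 — ω₀ = 1/√(0.0035·8.02e-05) = 1887 rad/s.
Step 3 — f₀ = ω₀/(2π) = 300.4 Hz.
Step 4 — Series Q: Q = ω₀L/R = 1887·0.0035/933 = 0.007081.

(a) f₀ = 300.4 Hz  (b) Q = 0.007081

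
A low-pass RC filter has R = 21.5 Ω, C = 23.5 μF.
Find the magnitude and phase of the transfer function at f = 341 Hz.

Step 1 — Angular frequency: ω = 2π·341 = 2143 rad/s.
Step 2 — Transfer function: H(jω) = 1/(1 + jωRC).
Step 3 — Denominator: 1 + jωRC = 1 + j·2143·21.5·2.35e-05 = 1 + j1.083.
Step 4 — H = 0.4604 - j0.4984.
Step 5 — Magnitude: |H| = 0.6786 (-3.4 dB); phase: φ = -47.3°.

|H| = 0.6786 (-3.4 dB), φ = -47.3°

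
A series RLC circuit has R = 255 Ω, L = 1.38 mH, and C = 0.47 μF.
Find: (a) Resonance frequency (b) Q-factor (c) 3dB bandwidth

Step 1 — Resonance condition Im(Z)=0 gives ω₀ = 1/√(LC).
Step 2 — ω₀ = 1/√(0.00138·4.7e-07) = 3.927e+04 rad/s.
Step 3 — f₀ = ω₀/(2π) = 6249 Hz.
Step 4 — Series Q: Q = ω₀L/R = 3.927e+04·0.00138/255 = 0.2125.
Step 5 — 3dB bandwidth: Δω = ω₀/Q = 1.848e+05 rad/s; BW = Δω/(2π) = 2.941e+04 Hz.

(a) f₀ = 6249 Hz  (b) Q = 0.2125  (c) BW = 2.941e+04 Hz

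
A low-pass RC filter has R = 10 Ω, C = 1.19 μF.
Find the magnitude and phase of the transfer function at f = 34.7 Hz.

Step 1 — Angular frequency: ω = 2π·34.7 = 218 rad/s.
Step 2 — Transfer function: H(jω) = 1/(1 + jωRC).
Step 3 — Denominator: 1 + jωRC = 1 + j·218·10·1.19e-06 = 1 + j0.002595.
Step 4 — H = 1 - j0.002594.
Step 5 — Magnitude: |H| = 1 (-0.0 dB); phase: φ = -0.1°.

|H| = 1 (-0.0 dB), φ = -0.1°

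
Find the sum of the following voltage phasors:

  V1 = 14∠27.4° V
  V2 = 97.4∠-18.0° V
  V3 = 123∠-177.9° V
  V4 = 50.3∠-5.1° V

Step 1 — Convert each phasor to rectangular form:
  V1 = 14·(cos(27.4°) + j·sin(27.4°)) = 12.43 + j6.443 V
  V2 = 97.4·(cos(-18.0°) + j·sin(-18.0°)) = 92.63 - j30.1 V
  V3 = 123·(cos(-177.9°) + j·sin(-177.9°)) = -122.9 - j4.507 V
  V4 = 50.3·(cos(-5.1°) + j·sin(-5.1°)) = 50.1 - j4.471 V
Step 2 — Sum components: V_total = 32.25 - j32.63 V.
Step 3 — Convert to polar: |V_total| = 45.88 V, ∠V_total = -45.3°.

V_total = 45.88∠-45.3° V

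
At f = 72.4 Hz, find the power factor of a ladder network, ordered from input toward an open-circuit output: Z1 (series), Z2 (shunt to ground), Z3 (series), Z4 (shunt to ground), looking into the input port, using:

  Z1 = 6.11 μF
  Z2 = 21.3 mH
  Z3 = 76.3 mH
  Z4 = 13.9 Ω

Step 1 — Angular frequency: ω = 2π·f = 2π·72.4 = 454.9 rad/s.
Step 2 — Component impedances:
  Z1: Z = 1/(jωC) = -j/(ω·C) = 0 - j359.8 Ω
  Z2: Z = jωL = j·454.9·0.0213 = 0 + j9.689 Ω
  Z3: Z = jωL = j·454.9·0.0763 = 0 + j34.71 Ω
  Z4: Z = R = 13.9 Ω
Step 3 — Ladder network (open output): work backward from the far end, alternating series and parallel combinations. Z_in = 0.6029 - j352 Ω = 352∠-89.9° Ω.
Step 4 — Power factor: PF = cos(φ) = Re(Z)/|Z| = 0.6029/352 = 0.001713.
Step 5 — Type: Im(Z) = -352 ⇒ leading (phase φ = -89.9°).

PF = 0.001713 (leading, φ = -89.9°)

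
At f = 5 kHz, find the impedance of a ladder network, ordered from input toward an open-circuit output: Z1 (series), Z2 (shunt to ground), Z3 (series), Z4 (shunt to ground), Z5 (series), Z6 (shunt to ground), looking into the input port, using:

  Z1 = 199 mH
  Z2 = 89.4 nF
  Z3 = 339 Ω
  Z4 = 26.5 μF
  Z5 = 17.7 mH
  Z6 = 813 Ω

Step 1 — Angular frequency: ω = 2π·f = 2π·5000 = 3.142e+04 rad/s.
Step 2 — Component impedances:
  Z1: Z = jωL = j·3.142e+04·0.199 = 0 + j6252 Ω
  Z2: Z = 1/(jωC) = -j/(ω·C) = 0 - j356.1 Ω
  Z3: Z = R = 339 Ω
  Z4: Z = 1/(jωC) = -j/(ω·C) = 0 - j1.201 Ω
  Z5: Z = jωL = j·3.142e+04·0.0177 = 0 + j556.1 Ω
  Z6: Z = R = 813 Ω
Step 3 — Ladder network (open output): work backward from the far end, alternating series and parallel combinations. Z_in = 177.2 + j6082 Ω = 6085∠88.3° Ω.

Z = 177.2 + j6082 Ω = 6085∠88.3° Ω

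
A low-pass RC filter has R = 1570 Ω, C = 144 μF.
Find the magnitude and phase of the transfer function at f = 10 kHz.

Step 1 — Angular frequency: ω = 2π·1e+04 = 6.283e+04 rad/s.
Step 2 — Transfer function: H(jω) = 1/(1 + jωRC).
Step 3 — Denominator: 1 + jωRC = 1 + j·6.283e+04·1570·0.000144 = 1 + j1.421e+04.
Step 4 — H = 4.956e-09 - j7.04e-05.
Step 5 — Magnitude: |H| = 7.04e-05 (-83.0 dB); phase: φ = -90.0°.

|H| = 7.04e-05 (-83.0 dB), φ = -90.0°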